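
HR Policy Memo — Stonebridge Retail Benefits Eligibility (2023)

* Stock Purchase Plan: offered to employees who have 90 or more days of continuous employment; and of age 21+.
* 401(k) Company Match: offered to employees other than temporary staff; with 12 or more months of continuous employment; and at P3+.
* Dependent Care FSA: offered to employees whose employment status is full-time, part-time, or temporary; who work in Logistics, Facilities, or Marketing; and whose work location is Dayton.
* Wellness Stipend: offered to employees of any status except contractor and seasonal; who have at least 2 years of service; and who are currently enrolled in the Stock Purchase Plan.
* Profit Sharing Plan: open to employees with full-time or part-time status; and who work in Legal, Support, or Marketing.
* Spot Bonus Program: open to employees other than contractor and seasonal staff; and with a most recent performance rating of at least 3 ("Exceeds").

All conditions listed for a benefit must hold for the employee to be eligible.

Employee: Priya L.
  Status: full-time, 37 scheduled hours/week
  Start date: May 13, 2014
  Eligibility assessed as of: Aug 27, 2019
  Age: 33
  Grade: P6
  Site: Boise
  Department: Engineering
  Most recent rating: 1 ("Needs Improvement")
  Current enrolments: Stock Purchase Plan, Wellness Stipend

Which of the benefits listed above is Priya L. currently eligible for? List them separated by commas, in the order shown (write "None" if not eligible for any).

Stock Purchase Plan, 401(k) Company Match, Wellness Stipend

Service from May 13, 2014 to Aug 27, 2019: 1932 days.
Stock Purchase Plan — service 1932 days ≥ 90 days ✓; age 33 ≥ 21 ✓ → eligible.
401(k) Company Match — status full-time ✓ (not excluded); service 1932 days ≥ 12 months (≈360 days) ✓; grade P6 ≥ P3 ✓ → eligible.
Dependent Care FSA — status full-time ✓; dept Engineering ✗ → not eligible.
Wellness Stipend — status full-time ✓ (not excluded); service 1932 days ≥ 2 years (≈730 days) ✓; enrolled in Stock Purchase Plan ✓ → eligible.
Profit Sharing Plan — status full-time ✓; dept Engineering ✗ → not eligible.
Spot Bonus Program — status full-time ✓ (not excluded); rating 1 < 3 ✗ → not eligible.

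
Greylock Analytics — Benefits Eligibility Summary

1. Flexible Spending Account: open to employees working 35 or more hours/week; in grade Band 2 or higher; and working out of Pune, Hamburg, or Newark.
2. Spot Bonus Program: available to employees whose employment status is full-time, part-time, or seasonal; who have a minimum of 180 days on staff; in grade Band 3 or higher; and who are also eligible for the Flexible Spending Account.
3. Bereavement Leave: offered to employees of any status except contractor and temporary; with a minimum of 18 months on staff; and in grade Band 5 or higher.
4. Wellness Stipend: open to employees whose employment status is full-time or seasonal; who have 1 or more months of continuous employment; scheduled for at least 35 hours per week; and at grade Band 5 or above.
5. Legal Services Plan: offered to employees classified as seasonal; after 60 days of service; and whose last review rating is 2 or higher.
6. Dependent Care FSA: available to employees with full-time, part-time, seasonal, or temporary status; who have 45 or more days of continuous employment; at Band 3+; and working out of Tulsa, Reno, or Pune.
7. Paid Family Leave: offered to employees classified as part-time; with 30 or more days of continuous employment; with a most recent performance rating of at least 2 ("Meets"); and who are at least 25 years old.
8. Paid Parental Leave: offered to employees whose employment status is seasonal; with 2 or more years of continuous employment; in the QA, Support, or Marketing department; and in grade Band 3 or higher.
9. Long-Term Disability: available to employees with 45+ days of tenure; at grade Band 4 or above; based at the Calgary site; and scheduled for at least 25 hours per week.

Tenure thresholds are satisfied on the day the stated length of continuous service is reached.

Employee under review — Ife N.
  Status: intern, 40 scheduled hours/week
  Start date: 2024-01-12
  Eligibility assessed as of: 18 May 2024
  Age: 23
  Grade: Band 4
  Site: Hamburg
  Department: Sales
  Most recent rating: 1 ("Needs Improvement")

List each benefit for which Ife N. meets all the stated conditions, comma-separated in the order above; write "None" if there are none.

Service from 2024-01-12 to 18 May 2024: 127 days.
Flexible Spending Account — 40 hrs/wk ≥ 35 ✓; grade Band 4 ≥ Band 2 ✓; site Hamburg ✓ → eligible.
Spot Bonus Program — status intern ✗ (requires full-time, part-time, or seasonal) → not eligible.
Bereavement Leave — status intern ✓ (not excluded); service 127 days < 18 months (≈540 days) ✗ → not eligible.
Wellness Stipend — status intern ✗ (requires full-time or seasonal) → not eligible.
Legal Services Plan — status intern ✗ (requires seasonal) → not eligible.
Dependent Care FSA — status intern ✗ (requires full-time, part-time, seasonal, or temporary) → not eligible.
Paid Family Leave — status intern ✗ (requires part-time) → not eligible.
Paid Parental Leave — status intern ✗ (requires seasonal) → not eligible.
Long-Term Disability — service 127 days ≥ 45 days ✓; grade Band 4 ≥ Band 4 ✓; site Hamburg ✗ (not Calgary) → not eligible.

Flexible Spending Account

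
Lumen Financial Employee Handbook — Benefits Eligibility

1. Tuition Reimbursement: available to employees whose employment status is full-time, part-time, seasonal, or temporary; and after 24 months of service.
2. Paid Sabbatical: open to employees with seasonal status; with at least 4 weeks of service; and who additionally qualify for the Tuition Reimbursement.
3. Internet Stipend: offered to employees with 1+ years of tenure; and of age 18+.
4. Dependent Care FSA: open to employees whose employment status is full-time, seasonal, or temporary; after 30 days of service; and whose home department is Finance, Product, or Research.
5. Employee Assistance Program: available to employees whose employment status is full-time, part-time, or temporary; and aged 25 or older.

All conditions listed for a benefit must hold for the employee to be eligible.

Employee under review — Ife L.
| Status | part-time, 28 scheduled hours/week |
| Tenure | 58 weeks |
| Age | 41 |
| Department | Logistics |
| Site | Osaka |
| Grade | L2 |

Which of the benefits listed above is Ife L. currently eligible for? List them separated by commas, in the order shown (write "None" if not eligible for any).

Tuition Reimbursement — status part-time ✓; service 58 weeks < 24 months (≈720 days) ✗ → not eligible.
Paid Sabbatical — status part-time ✗ (requires seasonal) → not eligible.
Internet Stipend — service 58 weeks ≥ 1 year (≈365 days) ✓; age 41 ≥ 18 ✓ → eligible.
Dependent Care FSA — status part-time ✗ (requires full-time, seasonal, or temporary) → not eligible.
Employee Assistance Program — status part-time ✓; age 41 ≥ 25 ✓ → eligible.

Internet Stipend, Employee Assistance Program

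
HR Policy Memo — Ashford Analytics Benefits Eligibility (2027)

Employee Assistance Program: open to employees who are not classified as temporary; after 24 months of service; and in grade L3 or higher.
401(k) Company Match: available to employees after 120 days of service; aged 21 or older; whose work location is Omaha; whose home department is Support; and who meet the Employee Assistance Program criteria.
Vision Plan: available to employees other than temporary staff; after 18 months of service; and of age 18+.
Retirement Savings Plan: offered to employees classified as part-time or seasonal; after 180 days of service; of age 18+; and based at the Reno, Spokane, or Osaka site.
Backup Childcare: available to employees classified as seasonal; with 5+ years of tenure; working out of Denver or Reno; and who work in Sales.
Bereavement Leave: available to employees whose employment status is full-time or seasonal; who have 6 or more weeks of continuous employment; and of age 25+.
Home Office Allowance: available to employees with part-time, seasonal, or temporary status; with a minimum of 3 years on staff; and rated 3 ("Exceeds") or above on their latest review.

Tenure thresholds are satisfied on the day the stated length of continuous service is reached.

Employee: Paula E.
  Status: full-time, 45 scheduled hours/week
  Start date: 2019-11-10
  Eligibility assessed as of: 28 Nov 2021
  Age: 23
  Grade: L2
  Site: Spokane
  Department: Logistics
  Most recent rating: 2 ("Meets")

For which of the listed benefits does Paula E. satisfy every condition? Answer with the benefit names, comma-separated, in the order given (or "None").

Service from 2019-11-10 to 28 Nov 2021: 749 days.
Employee Assistance Program — status full-time ✓ (not excluded); service 749 days ≥ 24 months (≈720 days) ✓; grade L2 < L3 ✗ → not eligible.
401(k) Company Match — service 749 days ≥ 120 days ✓; age 23 ≥ 21 ✓; site Spokane ✗ (not Omaha) → not eligible.
Vision Plan — status full-time ✓ (not excluded); service 749 days ≥ 18 months (≈540 days) ✓; age 23 ≥ 18 ✓ → eligible.
Retirement Savings Plan — status full-time ✗ (requires part-time or seasonal) → not eligible.
Backup Childcare — status full-time ✗ (requires seasonal) → not eligible.
Bereavement Leave — status full-time ✓; service 749 days ≥ 6 weeks (≈42 days) ✓; age 23 < 25 ✗ → not eligible.
Home Office Allowance — status full-time ✗ (requires part-time, seasonal, or temporary) → not eligible.

Vision Plan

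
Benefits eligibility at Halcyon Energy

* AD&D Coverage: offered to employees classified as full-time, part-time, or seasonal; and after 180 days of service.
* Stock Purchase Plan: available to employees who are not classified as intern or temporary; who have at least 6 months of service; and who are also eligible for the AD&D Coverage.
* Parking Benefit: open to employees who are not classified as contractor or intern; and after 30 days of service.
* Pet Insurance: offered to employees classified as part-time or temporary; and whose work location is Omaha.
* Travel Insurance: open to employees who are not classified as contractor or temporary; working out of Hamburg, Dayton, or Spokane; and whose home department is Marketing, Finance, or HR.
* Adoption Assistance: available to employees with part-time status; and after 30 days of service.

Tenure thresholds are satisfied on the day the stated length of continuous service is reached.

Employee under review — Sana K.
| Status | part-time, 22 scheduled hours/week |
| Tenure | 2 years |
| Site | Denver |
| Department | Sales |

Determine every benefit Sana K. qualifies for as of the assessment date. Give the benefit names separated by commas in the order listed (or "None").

AD&D Coverage — status part-time ✓; service 2 years ≥ 180 days ✓ → eligible.
Stock Purchase Plan — status part-time ✓ (not excluded); service 2 years ≥ 6 months (≈180 days) ✓; eligible for AD&D Coverage ✓ → eligible.
Parking Benefit — status part-time ✓ (not excluded); service 2 years ≥ 30 days ✓ → eligible.
Pet Insurance — status part-time ✓; site Denver ✗ (not Omaha) → not eligible.
Travel Insurance — status part-time ✓ (not excluded); site Denver ✗ (not Hamburg, Dayton, or Spokane) → not eligible.
Adoption Assistance — status part-time ✓; service 2 years ≥ 30 days ✓ → eligible.

AD&D Coverage, Stock Purchase Plan, Parking Benefit, Adoption Assistance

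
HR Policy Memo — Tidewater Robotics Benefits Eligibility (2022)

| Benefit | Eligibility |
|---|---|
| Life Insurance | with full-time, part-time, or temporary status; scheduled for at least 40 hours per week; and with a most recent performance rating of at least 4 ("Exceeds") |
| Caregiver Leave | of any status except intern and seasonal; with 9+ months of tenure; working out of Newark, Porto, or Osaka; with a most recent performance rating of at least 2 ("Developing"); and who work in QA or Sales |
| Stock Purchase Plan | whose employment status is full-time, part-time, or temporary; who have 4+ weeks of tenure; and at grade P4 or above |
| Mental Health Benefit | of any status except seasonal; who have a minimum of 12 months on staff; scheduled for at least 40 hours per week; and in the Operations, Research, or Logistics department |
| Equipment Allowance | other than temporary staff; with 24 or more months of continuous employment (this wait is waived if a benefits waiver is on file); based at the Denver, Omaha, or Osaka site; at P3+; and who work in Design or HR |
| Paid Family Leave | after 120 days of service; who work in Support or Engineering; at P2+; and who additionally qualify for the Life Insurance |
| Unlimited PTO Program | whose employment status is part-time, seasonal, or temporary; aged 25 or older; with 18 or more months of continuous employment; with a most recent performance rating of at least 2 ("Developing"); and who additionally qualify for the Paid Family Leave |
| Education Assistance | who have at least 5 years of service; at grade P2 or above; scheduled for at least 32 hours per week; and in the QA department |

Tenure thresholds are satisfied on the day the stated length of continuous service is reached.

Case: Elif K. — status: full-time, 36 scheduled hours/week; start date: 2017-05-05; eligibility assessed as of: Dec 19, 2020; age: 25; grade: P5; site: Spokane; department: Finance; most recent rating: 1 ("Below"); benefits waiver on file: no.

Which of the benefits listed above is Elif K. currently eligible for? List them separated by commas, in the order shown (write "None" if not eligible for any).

Stock Purchase Plan

Service from 2017-05-05 to Dec 19, 2020: 1324 days.
Life Insurance — status full-time ✓; 36 hrs/wk < 40 ✗ → not eligible.
Caregiver Leave — status full-time ✓ (not excluded); service 1324 days ≥ 9 months (≈270 days) ✓; site Spokane ✗ (not Newark, Porto, or Osaka) → not eligible.
Stock Purchase Plan — status full-time ✓; service 1324 days ≥ 4 weeks (≈28 days) ✓; grade P5 ≥ P4 ✓ → eligible.
Mental Health Benefit — status full-time ✓ (not excluded); service 1324 days ≥ 12 months (≈360 days) ✓; 36 hrs/wk < 40 ✗ → not eligible.
Equipment Allowance — status full-time ✓ (not excluded); no waiver, service 1324 days ≥ 24 months (≈720 days) ✓; site Spokane ✗ (not Denver, Omaha, or Osaka) → not eligible.
Paid Family Leave — service 1324 days ≥ 120 days ✓; dept Finance ✗ → not eligible.
Unlimited PTO Program — status full-time ✗ (requires part-time, seasonal, or temporary) → not eligible.
Education Assistance — service 1324 days < 5 years (≈1825 days) ✗ → not eligible.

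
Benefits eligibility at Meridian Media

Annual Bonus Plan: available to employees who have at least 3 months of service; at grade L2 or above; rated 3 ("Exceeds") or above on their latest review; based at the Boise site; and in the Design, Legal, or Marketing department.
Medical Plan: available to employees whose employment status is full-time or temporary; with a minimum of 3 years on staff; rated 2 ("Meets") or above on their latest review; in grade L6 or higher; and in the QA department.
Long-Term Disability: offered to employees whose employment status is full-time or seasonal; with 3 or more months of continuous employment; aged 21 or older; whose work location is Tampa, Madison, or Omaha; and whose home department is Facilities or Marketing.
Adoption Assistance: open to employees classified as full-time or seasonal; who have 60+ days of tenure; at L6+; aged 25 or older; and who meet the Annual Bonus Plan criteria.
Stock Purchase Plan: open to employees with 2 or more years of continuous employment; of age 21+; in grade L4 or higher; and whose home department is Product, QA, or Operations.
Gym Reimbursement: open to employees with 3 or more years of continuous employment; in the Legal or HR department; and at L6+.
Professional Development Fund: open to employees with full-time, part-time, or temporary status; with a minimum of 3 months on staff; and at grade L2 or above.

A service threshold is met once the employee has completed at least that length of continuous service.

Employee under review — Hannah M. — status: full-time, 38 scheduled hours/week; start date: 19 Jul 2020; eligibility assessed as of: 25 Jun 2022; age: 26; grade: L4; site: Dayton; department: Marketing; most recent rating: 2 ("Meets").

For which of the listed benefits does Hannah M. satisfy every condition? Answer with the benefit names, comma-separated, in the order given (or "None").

Service from 19 Jul 2020 to 25 Jun 2022: 706 days.
Annual Bonus Plan — service 706 days ≥ 3 months (≈90 days) ✓; grade L4 ≥ L2 ✓; rating 2 < 3 ✗ → not eligible.
Medical Plan — status full-time ✓; service 706 days < 3 years (≈1095 days) ✗ → not eligible.
Long-Term Disability — status full-time ✓; service 706 days ≥ 3 months (≈90 days) ✓; age 26 ≥ 21 ✓; site Dayton ✗ (not Tampa, Madison, or Omaha) → not eligible.
Adoption Assistance — status full-time ✓; service 706 days ≥ 60 days ✓; grade L4 < L6 ✗ → not eligible.
Stock Purchase Plan — service 706 days < 2 years (≈730 days) ✗ → not eligible.
Gym Reimbursement — service 706 days < 3 years (≈1095 days) ✗ → not eligible.
Professional Development Fund — status full-time ✓; service 706 days ≥ 3 months (≈90 days) ✓; grade L4 ≥ L2 ✓ → eligible.

Professional Development Fund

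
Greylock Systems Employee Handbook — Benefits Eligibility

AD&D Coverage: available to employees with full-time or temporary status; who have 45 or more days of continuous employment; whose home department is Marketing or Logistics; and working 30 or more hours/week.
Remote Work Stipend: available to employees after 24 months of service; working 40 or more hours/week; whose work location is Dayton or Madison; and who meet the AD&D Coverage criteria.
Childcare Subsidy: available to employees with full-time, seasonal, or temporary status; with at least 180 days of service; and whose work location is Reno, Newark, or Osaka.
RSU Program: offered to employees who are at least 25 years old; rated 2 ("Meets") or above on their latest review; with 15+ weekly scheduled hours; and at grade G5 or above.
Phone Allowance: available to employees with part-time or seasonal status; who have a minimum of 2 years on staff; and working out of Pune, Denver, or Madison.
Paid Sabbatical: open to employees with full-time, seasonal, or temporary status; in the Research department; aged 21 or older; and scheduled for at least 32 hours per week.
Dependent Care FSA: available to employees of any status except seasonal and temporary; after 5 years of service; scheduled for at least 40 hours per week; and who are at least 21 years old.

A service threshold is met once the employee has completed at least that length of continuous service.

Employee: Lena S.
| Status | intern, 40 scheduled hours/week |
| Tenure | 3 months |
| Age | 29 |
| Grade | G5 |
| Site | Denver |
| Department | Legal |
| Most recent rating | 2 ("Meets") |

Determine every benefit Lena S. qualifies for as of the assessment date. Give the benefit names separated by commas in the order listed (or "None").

AD&D Coverage — status intern ✗ (requires full-time or temporary) → not eligible.
Remote Work Stipend — service 3 months < 24 months ✗ → not eligible.
Childcare Subsidy — status intern ✗ (requires full-time, seasonal, or temporary) → not eligible.
RSU Program — age 29 ≥ 25 ✓; rating 2 ≥ 2 ✓; 40 hrs/wk ≥ 15 ✓; grade G5 ≥ G5 ✓ → eligible.
Phone Allowance — status intern ✗ (requires part-time or seasonal) → not eligible.
Paid Sabbatical — status intern ✗ (requires full-time, seasonal, or temporary) → not eligible.
Dependent Care FSA — status intern ✓ (not excluded); service 3 months < 5 years (≈1825 days) ✗ → not eligible.

RSU Program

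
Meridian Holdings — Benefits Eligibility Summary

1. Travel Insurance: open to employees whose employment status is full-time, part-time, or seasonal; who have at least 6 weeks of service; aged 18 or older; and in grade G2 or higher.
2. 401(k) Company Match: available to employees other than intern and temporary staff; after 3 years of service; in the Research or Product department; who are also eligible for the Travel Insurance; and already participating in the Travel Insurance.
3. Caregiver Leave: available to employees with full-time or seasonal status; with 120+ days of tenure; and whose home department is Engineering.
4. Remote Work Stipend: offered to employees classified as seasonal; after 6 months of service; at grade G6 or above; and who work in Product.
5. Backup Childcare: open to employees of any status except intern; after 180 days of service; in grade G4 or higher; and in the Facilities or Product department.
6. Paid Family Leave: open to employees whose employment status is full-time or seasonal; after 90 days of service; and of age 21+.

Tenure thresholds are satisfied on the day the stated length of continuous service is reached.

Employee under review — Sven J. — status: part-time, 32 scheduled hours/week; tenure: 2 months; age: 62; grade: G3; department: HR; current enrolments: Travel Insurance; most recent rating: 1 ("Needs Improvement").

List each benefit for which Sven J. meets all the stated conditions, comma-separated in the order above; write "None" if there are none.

Travel Insurance

Travel Insurance — status part-time ✓; service 2 months ≥ 6 weeks (≈42 days) ✓; age 62 ≥ 18 ✓; grade G3 ≥ G2 ✓ → eligible.
401(k) Company Match — status part-time ✓ (not excluded); service 2 months < 3 years (≈1095 days) ✗ → not eligible.
Caregiver Leave — status part-time ✗ (requires full-time or seasonal) → not eligible.
Remote Work Stipend — status part-time ✗ (requires seasonal) → not eligible.
Backup Childcare — status part-time ✓ (not excluded); service 2 months < 180 days ✗ → not eligible.
Paid Family Leave — status part-time ✗ (requires full-time or seasonal) → not eligible.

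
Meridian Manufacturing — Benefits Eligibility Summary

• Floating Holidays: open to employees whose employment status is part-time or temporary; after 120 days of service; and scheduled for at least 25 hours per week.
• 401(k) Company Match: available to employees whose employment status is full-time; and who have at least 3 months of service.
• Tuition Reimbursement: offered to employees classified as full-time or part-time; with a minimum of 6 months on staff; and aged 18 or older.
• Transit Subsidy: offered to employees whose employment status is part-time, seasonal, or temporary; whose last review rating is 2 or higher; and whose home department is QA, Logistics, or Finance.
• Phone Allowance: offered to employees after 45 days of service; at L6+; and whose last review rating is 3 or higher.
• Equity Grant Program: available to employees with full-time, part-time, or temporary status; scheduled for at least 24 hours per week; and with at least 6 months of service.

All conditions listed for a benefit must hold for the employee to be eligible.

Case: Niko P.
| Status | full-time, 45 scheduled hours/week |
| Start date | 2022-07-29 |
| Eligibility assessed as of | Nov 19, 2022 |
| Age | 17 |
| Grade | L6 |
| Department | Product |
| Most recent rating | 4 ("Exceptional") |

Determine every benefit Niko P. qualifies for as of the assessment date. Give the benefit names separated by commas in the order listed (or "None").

401(k) Company Match, Phone Allowance

Service from 2022-07-29 to Nov 19, 2022: 113 days.
Floating Holidays — status full-time ✗ (requires part-time or temporary) → not eligible.
401(k) Company Match — status full-time ✓; service 113 days ≥ 3 months (≈90 days) ✓ → eligible.
Tuition Reimbursement — status full-time ✓; service 113 days < 6 months (≈180 days) ✗ → not eligible.
Transit Subsidy — status full-time ✗ (requires part-time, seasonal, or temporary) → not eligible.
Phone Allowance — service 113 days ≥ 45 days ✓; grade L6 ≥ L6 ✓; rating 4 ≥ 3 ✓ → eligible.
Equity Grant Program — status full-time ✓; 45 hrs/wk ≥ 24 ✓; service 113 days < 6 months (≈180 days) ✗ → not eligible.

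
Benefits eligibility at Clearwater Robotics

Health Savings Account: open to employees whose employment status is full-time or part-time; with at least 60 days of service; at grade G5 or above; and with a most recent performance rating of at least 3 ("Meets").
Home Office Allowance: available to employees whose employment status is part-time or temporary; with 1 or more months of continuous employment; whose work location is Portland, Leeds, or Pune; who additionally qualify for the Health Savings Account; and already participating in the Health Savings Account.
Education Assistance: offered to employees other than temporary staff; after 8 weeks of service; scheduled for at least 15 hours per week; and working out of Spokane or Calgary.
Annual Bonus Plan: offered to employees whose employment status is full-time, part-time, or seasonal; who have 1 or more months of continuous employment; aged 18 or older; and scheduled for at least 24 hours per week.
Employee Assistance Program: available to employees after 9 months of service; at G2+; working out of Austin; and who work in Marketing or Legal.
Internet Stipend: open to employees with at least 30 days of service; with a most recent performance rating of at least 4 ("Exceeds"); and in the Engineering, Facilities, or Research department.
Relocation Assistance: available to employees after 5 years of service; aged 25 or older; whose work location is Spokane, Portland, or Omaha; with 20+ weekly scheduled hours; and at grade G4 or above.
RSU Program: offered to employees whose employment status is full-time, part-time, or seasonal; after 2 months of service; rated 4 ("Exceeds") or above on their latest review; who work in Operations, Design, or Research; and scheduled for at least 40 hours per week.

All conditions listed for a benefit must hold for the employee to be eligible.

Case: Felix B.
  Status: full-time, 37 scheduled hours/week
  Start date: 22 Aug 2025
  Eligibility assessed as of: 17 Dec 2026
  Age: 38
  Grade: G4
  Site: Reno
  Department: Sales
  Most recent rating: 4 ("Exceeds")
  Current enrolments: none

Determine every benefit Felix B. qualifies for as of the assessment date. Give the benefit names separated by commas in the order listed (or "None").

Service from 22 Aug 2025 to 17 Dec 2026: 482 days.
Health Savings Account — status full-time ✓; service 482 days ≥ 60 days ✓; grade G4 < G5 ✗ → not eligible.
Home Office Allowance — status full-time ✗ (requires part-time or temporary) → not eligible.
Education Assistance — status full-time ✓ (not excluded); service 482 days ≥ 8 weeks (≈56 days) ✓; 37 hrs/wk ≥ 15 ✓; site Reno ✗ (not Spokane or Calgary) → not eligible.
Annual Bonus Plan — status full-time ✓; service 482 days ≥ 1 month (≈30 days) ✓; age 38 ≥ 18 ✓; 37 hrs/wk ≥ 24 ✓ → eligible.
Employee Assistance Program — service 482 days ≥ 9 months (≈270 days) ✓; grade G4 ≥ G2 ✓; site Reno ✗ (not Austin) → not eligible.
Internet Stipend — service 482 days ≥ 30 days ✓; rating 4 ≥ 4 ✓; dept Sales ✗ → not eligible.
Relocation Assistance — service 482 days < 5 years (≈1825 days) ✗ → not eligible.
RSU Program — status full-time ✓; service 482 days ≥ 2 months (≈60 days) ✓; rating 4 ≥ 4 ✓; dept Sales ✗ → not eligible.

Annual Bonus Plan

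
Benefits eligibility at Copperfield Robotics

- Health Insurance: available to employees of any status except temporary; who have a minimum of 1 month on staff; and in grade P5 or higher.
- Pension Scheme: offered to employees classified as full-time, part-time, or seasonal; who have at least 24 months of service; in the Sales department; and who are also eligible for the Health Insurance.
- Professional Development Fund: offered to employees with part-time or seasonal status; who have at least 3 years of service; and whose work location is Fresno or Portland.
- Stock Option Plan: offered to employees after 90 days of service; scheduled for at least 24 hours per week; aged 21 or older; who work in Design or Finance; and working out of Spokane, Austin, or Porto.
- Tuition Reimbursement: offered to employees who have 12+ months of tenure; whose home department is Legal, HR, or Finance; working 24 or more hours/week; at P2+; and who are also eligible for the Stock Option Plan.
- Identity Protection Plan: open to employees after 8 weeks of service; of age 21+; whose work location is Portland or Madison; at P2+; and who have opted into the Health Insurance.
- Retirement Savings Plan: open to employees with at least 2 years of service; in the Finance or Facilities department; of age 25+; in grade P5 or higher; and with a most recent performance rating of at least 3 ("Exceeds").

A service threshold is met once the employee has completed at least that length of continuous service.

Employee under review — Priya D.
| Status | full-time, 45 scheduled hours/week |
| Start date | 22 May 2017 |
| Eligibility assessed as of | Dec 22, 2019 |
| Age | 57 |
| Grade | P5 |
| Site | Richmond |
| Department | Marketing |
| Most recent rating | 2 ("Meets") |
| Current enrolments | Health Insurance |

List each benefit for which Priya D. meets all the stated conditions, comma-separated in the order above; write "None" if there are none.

Service from 22 May 2017 to Dec 22, 2019: 944 days.
Health Insurance — status full-time ✓ (not excluded); service 944 days ≥ 1 month (≈30 days) ✓; grade P5 ≥ P5 ✓ → eligible.
Pension Scheme — status full-time ✓; service 944 days ≥ 24 months (≈720 days) ✓; dept Marketing ✗ → not eligible.
Professional Development Fund — status full-time ✗ (requires part-time or seasonal) → not eligible.
Stock Option Plan — service 944 days ≥ 90 days ✓; 45 hrs/wk ≥ 24 ✓; age 57 ≥ 21 ✓; dept Marketing ✗ → not eligible.
Tuition Reimbursement — service 944 days ≥ 12 months (≈360 days) ✓; dept Marketing ✗ → not eligible.
Identity Protection Plan — service 944 days ≥ 8 weeks (≈56 days) ✓; age 57 ≥ 21 ✓; site Richmond ✗ (not Portland or Madison) → not eligible.
Retirement Savings Plan — service 944 days ≥ 2 years (≈730 days) ✓; dept Marketing ✗ → not eligible.

Health Insurance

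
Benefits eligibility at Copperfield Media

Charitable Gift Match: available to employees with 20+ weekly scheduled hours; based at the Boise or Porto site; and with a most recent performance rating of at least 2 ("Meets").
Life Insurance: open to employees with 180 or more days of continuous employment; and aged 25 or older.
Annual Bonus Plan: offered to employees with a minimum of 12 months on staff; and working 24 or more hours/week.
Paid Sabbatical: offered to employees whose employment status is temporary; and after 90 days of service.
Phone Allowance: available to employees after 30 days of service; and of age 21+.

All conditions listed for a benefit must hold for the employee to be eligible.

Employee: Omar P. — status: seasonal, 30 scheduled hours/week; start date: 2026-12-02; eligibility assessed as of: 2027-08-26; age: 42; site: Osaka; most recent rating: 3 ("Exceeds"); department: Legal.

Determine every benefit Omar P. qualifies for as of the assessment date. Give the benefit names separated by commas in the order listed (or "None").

Service from 2026-12-02 to 2027-08-26: 267 days.
Charitable Gift Match — 30 hrs/wk ≥ 20 ✓; site Osaka ✗ (not Boise or Porto) → not eligible.
Life Insurance — service 267 days ≥ 180 days ✓; age 42 ≥ 25 ✓ → eligible.
Annual Bonus Plan — service 267 days < 12 months (≈360 days) ✗ → not eligible.
Paid Sabbatical — status seasonal ✗ (requires temporary) → not eligible.
Phone Allowance — service 267 days ≥ 30 days ✓; age 42 ≥ 21 ✓ → eligible.

Life Insurance, Phone Allowance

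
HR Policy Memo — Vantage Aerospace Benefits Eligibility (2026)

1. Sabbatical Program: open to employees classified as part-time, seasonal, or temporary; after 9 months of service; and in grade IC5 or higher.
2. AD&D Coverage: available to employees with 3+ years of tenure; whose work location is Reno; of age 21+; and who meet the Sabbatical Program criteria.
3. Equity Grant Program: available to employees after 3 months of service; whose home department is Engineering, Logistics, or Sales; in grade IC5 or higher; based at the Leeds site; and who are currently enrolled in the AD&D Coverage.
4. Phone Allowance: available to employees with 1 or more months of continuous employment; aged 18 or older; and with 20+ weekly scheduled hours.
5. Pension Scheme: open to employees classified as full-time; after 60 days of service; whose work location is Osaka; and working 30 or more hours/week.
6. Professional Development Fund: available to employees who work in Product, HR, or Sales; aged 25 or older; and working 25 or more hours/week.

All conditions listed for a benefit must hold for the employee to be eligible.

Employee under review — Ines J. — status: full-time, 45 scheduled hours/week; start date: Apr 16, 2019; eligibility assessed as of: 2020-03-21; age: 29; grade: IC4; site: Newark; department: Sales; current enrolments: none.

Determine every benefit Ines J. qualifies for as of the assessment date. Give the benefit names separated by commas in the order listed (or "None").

Service from Apr 16, 2019 to 2020-03-21: 340 days.
Sabbatical Program — status full-time ✗ (requires part-time, seasonal, or temporary) → not eligible.
AD&D Coverage — service 340 days < 3 years (≈1095 days) ✗ → not eligible.
Equity Grant Program — service 340 days ≥ 3 months (≈90 days) ✓; dept Sales ✓; grade IC4 < IC5 ✗ → not eligible.
Phone Allowance — service 340 days ≥ 1 month (≈30 days) ✓; age 29 ≥ 18 ✓; 45 hrs/wk ≥ 20 ✓ → eligible.
Pension Scheme — status full-time ✓; service 340 days ≥ 60 days ✓; site Newark ✗ (not Osaka) → not eligible.
Professional Development Fund — dept Sales ✓; age 29 ≥ 25 ✓; 45 hrs/wk ≥ 25 ✓ → eligible.

Phone Allowance, Professional Development Fund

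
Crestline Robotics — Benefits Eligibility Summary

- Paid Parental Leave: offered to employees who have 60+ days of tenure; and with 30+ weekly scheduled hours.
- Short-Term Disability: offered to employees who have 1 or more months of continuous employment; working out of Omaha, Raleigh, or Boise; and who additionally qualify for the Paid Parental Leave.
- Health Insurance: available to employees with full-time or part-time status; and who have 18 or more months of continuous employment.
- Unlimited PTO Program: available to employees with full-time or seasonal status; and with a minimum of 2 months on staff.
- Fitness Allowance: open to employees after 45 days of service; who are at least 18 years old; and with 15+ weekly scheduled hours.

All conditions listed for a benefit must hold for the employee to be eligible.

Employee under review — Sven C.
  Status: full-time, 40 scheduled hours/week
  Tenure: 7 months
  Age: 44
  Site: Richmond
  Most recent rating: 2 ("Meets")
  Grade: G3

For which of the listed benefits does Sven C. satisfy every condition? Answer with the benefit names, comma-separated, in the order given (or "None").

Paid Parental Leave — service 7 months ≥ 60 days ✓; 40 hrs/wk ≥ 30 ✓ → eligible.
Short-Term Disability — service 7 months ≥ 1 month ✓; site Richmond ✗ (not Omaha, Raleigh, or Boise) → not eligible.
Health Insurance — status full-time ✓; service 7 months < 18 months ✗ → not eligible.
Unlimited PTO Program — status full-time ✓; service 7 months ≥ 2 months ✓ → eligible.
Fitness Allowance — service 7 months ≥ 45 days ✓; age 44 ≥ 18 ✓; 40 hrs/wk ≥ 15 ✓ → eligible.

Paid Parental Leave, Unlimited PTO Program, Fitness Allowance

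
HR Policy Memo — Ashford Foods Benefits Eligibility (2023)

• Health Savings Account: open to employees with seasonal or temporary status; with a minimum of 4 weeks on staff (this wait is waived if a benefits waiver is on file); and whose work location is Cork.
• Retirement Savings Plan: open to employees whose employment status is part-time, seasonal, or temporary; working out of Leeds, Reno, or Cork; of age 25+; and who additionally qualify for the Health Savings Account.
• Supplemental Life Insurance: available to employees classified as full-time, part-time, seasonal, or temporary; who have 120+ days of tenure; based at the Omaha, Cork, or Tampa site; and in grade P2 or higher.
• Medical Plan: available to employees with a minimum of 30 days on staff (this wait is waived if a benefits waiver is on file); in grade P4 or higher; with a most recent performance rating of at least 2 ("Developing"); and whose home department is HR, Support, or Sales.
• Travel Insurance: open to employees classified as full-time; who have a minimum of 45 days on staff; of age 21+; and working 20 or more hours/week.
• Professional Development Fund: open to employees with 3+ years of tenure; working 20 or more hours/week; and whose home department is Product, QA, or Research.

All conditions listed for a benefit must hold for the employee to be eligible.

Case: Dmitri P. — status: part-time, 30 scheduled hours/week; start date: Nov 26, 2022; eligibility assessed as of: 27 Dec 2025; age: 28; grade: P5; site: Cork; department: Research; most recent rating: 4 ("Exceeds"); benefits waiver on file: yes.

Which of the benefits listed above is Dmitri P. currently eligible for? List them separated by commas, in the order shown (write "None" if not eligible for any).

Service from Nov 26, 2022 to 27 Dec 2025: 1127 days.
Health Savings Account — status part-time ✗ (requires seasonal or temporary) → not eligible.
Retirement Savings Plan — status part-time ✓; site Cork ✓; age 28 ≥ 25 ✓; not eligible for Health Savings Account ✗ → not eligible.
Supplemental Life Insurance — status part-time ✓; service 1127 days ≥ 120 days ✓; site Cork ✓; grade P5 ≥ P2 ✓ → eligible.
Medical Plan — benefits waiver on file ✓; grade P5 ≥ P4 ✓; rating 4 ≥ 2 ✓; dept Research ✗ → not eligible.
Travel Insurance — status part-time ✗ (requires full-time) → not eligible.
Professional Development Fund — service 1127 days ≥ 3 years (≈1095 days) ✓; 30 hrs/wk ≥ 20 ✓; dept Research ✓ → eligible.

Supplemental Life Insurance, Professional Development Fund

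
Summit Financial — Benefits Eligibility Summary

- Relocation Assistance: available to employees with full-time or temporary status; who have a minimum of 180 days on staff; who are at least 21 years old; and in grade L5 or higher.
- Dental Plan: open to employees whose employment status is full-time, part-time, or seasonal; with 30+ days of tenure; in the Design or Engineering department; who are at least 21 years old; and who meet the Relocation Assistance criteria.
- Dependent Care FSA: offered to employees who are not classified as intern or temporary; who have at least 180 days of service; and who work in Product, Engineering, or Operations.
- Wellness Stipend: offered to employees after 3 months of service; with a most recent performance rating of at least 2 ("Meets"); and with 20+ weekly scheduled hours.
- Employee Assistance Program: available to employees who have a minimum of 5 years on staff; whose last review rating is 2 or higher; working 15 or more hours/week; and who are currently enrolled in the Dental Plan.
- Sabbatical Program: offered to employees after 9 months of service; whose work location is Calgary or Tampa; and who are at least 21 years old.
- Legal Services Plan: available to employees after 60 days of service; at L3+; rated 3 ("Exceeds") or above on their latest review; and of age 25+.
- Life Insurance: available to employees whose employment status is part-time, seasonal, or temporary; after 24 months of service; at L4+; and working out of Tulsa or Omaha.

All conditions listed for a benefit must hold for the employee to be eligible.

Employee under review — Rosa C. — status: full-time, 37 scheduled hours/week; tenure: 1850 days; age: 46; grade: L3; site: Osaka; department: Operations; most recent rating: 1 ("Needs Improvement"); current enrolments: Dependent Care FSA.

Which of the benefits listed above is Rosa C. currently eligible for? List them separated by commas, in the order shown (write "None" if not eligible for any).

Relocation Assistance — status full-time ✓; service 1850 days ≥ 180 days ✓; age 46 ≥ 21 ✓; grade L3 < L5 ✗ → not eligible.
Dental Plan — status full-time ✓; service 1850 days ≥ 30 days ✓; dept Operations ✗ → not eligible.
Dependent Care FSA — status full-time ✓ (not excluded); service 1850 days ≥ 180 days ✓; dept Operations ✓ → eligible.
Wellness Stipend — service 1850 days ≥ 3 months (≈90 days) ✓; rating 1 < 2 ✗ → not eligible.
Employee Assistance Program — service 1850 days ≥ 5 years (≈1825 days) ✓; rating 1 < 2 ✗ → not eligible.
Sabbatical Program — service 1850 days ≥ 9 months (≈270 days) ✓; site Osaka ✗ (not Calgary or Tampa) → not eligible.
Legal Services Plan — service 1850 days ≥ 60 days ✓; grade L3 ≥ L3 ✓; rating 1 < 3 ✗ → not eligible.
Life Insurance — status full-time ✗ (requires part-time, seasonal, or temporary) → not eligible.

Dependent Care FSA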